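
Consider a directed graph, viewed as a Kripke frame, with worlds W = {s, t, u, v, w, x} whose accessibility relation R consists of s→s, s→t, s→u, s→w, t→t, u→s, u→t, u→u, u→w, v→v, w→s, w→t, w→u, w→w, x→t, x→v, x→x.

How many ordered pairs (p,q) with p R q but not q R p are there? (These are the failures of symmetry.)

Enumerating: (s,t), (u,t), (w,t), (x,t), (x,v).

5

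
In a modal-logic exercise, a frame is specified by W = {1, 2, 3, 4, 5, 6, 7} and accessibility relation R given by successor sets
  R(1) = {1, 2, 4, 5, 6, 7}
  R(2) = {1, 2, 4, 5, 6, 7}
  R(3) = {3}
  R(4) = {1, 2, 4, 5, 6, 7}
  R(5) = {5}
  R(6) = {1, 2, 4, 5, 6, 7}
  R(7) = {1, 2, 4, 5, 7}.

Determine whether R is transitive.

Transitive: no — 7 R 1 and 1 R 6, but not 7 R 6.

No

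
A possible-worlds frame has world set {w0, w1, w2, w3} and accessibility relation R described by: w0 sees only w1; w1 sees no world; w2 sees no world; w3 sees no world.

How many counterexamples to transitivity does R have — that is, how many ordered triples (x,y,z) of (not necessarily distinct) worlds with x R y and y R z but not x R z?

0

R is transitive; there are no such tuples.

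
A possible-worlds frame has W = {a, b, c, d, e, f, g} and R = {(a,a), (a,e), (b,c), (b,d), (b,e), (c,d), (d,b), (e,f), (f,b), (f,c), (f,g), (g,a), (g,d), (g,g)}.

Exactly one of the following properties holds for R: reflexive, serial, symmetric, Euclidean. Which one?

serial

Reflexive: no — b is not related to itself.
Serial: yes — every world has a successor (e.g. a R a).
Symmetric: no — a R e but not e R a.
Euclidean: no — b R c and b R e, but not c R e.
Only serial holds.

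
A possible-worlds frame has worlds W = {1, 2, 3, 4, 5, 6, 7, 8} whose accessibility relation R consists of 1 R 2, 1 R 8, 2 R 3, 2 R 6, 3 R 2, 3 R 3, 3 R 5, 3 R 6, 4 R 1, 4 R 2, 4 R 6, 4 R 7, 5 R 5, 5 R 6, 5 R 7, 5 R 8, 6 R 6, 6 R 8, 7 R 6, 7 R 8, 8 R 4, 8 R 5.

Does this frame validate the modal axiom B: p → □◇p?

No

By correspondence theory, B is valid on a frame iff R is symmetric.
Symmetric: no — 1 R 2 but not 2 R 1.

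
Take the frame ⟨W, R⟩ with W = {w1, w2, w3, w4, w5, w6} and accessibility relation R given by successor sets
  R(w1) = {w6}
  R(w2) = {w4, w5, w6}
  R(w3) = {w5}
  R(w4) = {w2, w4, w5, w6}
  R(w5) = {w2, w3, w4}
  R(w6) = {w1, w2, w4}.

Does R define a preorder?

No

Reflexive: no — w1 is not related to itself.
Transitive: no — w1 R w6 and w6 R w2, but not w1 R w2.
So R is not a preorder.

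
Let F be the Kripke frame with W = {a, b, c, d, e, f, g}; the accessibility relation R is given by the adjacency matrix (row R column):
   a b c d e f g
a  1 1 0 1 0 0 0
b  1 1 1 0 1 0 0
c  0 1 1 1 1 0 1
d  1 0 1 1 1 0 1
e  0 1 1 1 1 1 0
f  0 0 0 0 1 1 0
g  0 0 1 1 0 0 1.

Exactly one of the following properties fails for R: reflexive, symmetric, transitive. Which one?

transitive

Reflexive: yes — every world is R-related to itself.
Symmetric: yes — every pair in R has its reverse in R.
Transitive: no — a R b and b R c, but not a R c.
Only transitive fails.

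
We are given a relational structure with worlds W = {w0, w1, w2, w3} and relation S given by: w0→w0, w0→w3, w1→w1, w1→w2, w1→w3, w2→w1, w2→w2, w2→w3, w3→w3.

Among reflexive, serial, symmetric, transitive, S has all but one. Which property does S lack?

symmetric

Reflexive: yes — every world is S-related to itself.
Serial: yes — every world has a successor (e.g. w0 S w0).
Symmetric: no — w0 S w3 but not w3 S w0.
Transitive: yes — every two-step S-path is closed by a direct edge.
Only symmetric fails.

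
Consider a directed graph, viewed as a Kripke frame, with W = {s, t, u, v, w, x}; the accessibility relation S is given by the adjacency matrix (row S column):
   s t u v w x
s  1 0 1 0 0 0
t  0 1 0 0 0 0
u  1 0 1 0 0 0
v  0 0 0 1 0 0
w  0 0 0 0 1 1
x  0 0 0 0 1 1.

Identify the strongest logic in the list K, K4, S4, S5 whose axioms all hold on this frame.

Transitive (axiom 4): yes — every two-step S-path is closed by a direct edge.
Reflexive (axiom T): yes — every world is S-related to itself.
Euclidean (axiom 5): yes — any two successors of a common world are S-related.
So F validates K, K4, S4, S5. The strongest is S5.

S5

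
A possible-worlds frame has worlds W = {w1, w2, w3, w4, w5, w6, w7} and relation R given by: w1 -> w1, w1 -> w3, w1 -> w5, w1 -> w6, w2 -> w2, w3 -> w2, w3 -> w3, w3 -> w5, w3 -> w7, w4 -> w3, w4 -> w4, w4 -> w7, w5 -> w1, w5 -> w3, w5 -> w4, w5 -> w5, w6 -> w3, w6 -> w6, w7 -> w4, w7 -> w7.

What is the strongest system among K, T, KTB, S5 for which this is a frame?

T

Reflexive (axiom T): yes — every world is R-related to itself.
Symmetric (axiom B): no — w1 R w3 but not w3 R w1.
Euclidean (axiom 5): no — w1 R w3 and w1 R w6, but not w3 R w6.
So F validates K, T; KTB would additionally require R to be symmetric. The strongest is T.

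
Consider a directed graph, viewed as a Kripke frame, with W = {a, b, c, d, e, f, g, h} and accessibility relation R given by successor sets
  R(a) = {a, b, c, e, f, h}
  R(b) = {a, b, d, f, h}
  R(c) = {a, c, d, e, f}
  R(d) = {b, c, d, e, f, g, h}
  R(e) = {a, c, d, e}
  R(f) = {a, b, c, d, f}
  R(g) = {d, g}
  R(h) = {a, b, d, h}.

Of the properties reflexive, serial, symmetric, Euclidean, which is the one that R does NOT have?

Reflexive: yes — every world is R-related to itself.
Serial: yes — every world has a successor (e.g. a R a).
Symmetric: yes — every pair in R has its reverse in R.
Euclidean: no — a R b and a R c, but not b R c.
Only Euclidean fails.

Euclidean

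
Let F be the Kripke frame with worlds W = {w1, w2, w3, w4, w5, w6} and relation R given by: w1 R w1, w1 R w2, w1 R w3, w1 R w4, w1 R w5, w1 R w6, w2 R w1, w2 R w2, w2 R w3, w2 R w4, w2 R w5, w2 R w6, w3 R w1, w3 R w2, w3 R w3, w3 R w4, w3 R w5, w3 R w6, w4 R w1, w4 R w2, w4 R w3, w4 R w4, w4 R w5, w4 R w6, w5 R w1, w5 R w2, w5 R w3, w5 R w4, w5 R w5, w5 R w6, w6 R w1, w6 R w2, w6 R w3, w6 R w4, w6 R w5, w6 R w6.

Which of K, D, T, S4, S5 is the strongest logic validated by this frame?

Serial (axiom D): yes — every world has a successor (e.g. w1 R w1).
Reflexive (axiom T): yes — every world is R-related to itself.
Transitive (axiom 4): yes — every two-step R-path is closed by a direct edge.
Euclidean (axiom 5): yes — any two successors of a common world are R-related.
So F validates K, D, T, S4, S5. The strongest is S5.

S5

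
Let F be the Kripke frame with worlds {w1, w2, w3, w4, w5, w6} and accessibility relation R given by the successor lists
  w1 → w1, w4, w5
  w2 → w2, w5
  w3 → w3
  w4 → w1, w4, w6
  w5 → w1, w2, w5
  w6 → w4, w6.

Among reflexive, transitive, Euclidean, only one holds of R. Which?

reflexive

Reflexive: yes — every world is R-related to itself.
Transitive: no — w1 R w4 and w4 R w6, but not w1 R w6.
Euclidean: no — w1 R w4 and w1 R w5, but not w4 R w5.
Only reflexive holds.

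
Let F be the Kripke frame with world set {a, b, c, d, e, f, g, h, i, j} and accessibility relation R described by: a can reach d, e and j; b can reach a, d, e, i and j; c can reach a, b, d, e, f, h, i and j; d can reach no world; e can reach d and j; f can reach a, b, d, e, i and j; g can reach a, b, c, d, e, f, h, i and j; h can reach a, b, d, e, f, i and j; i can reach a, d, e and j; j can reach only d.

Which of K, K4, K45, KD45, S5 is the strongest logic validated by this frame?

Transitive (axiom 4): yes — every two-step R-path is closed by a direct edge.
Euclidean (axiom 5): no — a R d and a R e, but not d R e.
Serial (axiom D): no — d has no R-successor.
Reflexive (axiom T): no — a is not related to itself.
So F validates K, K4; K45 would additionally require R to be Euclidean. The strongest is K4.

K4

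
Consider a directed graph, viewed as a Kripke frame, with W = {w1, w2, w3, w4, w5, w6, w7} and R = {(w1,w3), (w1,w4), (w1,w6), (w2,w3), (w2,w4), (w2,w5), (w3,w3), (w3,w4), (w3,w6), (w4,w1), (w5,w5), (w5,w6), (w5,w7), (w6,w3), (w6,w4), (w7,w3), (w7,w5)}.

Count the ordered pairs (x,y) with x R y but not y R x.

Enumerating: (w1,w3), (w1,w6), (w2,w3), (w2,w4), (w2,w5), (w3,w4), (w5,w6), (w6,w4), (w7,w3).

9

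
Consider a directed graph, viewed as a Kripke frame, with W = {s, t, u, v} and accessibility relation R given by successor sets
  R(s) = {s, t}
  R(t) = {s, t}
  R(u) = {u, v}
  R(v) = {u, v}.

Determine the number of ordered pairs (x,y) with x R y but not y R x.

0

R is symmetric; there are no such tuples.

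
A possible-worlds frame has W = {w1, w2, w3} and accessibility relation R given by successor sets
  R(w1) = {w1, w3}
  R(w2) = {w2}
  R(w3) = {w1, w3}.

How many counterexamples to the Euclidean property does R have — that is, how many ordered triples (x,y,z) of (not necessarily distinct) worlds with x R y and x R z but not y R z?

0

R is Euclidean; there are no such tuples.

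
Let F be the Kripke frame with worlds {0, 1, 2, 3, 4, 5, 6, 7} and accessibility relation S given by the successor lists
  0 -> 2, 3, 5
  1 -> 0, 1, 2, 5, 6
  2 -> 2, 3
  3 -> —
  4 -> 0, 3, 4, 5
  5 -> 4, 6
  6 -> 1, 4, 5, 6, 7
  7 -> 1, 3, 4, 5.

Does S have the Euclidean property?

No

Euclidean: no — 0 S 2 and 0 S 5, but not 2 S 5.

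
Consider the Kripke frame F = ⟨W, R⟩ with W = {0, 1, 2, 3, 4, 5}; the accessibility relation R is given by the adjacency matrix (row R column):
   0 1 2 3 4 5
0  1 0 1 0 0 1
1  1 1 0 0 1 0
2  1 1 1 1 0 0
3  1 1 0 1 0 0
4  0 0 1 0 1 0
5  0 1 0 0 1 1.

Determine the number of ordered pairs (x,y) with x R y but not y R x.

10

Enumerating: (0,5), (1,0), (1,4), (2,1), (2,3), (3,0), (3,1), (4,2), (5,1), (5,4).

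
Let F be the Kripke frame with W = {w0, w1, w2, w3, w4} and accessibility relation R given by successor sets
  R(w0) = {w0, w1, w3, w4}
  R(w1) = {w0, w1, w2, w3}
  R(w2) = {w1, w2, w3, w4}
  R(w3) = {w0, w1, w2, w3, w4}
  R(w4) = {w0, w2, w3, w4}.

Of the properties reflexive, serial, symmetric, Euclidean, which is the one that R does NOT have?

Reflexive: yes — every world is R-related to itself.
Serial: yes — every world has a successor (e.g. w0 R w0).
Symmetric: yes — every pair in R has its reverse in R.
Euclidean: no — w0 R w1 and w0 R w4, but not w1 R w4.
Only Euclidean fails.

Euclidean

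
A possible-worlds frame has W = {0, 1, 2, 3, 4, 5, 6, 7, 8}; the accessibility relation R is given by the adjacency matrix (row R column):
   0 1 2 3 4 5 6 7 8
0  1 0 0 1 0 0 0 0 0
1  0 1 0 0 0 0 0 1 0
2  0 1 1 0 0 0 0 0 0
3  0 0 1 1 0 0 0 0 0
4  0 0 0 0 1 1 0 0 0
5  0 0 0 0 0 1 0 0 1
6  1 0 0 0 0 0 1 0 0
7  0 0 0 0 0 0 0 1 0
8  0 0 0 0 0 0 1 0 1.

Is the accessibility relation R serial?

Serial: yes — every world has a successor (e.g. 0 R 0).

Yes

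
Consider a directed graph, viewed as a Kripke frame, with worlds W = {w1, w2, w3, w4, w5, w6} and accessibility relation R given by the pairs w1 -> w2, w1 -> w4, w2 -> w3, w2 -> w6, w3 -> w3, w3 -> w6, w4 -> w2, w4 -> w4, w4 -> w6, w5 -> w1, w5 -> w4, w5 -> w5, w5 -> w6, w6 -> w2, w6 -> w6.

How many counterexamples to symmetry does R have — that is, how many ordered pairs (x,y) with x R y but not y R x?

Enumerating: (w1,w2), (w1,w4), (w2,w3), (w3,w6), (w4,w2), (w4,w6), (w5,w1), (w5,w4), (w5,w6).

9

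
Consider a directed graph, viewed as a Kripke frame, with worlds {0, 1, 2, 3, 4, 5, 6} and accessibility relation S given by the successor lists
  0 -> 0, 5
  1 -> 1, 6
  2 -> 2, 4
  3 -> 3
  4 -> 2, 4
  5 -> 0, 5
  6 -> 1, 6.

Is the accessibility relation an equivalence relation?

Reflexive: yes — every world is S-related to itself.
Symmetric: yes — every pair in S has its reverse in S.
Transitive: yes — every two-step S-path is closed by a direct edge.
So S is an equivalence relation.

Yes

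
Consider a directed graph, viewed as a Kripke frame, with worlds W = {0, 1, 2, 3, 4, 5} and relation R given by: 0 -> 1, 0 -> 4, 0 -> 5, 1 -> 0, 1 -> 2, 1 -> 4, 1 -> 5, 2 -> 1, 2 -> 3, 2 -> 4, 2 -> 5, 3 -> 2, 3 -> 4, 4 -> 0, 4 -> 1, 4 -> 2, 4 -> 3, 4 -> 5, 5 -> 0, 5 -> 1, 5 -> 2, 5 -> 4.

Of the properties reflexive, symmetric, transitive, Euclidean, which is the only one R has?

Reflexive: no — 0 is not related to itself.
Symmetric: yes — every pair in R has its reverse in R.
Transitive: no — 0 R 1 and 1 R 2, but not 0 R 2.
Euclidean: no — 1 R 0 and 1 R 2, but not 0 R 2.
Only symmetric holds.

symmetric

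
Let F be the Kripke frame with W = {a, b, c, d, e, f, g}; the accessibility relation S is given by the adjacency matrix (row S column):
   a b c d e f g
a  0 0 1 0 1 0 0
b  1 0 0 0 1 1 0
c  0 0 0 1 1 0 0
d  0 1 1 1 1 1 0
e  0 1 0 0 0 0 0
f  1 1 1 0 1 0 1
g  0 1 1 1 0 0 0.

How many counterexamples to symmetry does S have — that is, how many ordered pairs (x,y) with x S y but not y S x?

14

Enumerating: (a,c), (a,e), (b,a), (c,e), (d,b), (d,e), (d,f), (f,a), (f,c), (f,e), (f,g), (g,b), (g,c), (g,d).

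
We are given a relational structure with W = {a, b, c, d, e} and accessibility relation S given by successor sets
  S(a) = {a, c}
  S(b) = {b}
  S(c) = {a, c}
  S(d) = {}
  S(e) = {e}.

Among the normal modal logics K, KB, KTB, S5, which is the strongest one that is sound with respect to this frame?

KB

Symmetric (axiom B): yes — every pair in S has its reverse in S.
Reflexive (axiom T): no — d is not related to itself.
Euclidean (axiom 5): yes — any two successors of a common world are S-related.
So F validates K, KB; KTB would additionally require S to be reflexive. The strongest is KB.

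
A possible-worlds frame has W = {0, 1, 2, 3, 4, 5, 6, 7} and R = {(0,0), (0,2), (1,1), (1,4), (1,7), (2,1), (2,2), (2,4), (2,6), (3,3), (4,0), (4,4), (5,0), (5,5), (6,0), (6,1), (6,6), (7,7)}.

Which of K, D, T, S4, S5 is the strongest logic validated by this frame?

Serial (axiom D): yes — every world has a successor (e.g. 0 R 0).
Reflexive (axiom T): yes — every world is R-related to itself.
Transitive (axiom 4): no — 0 R 2 and 2 R 1, but not 0 R 1.
Euclidean (axiom 5): no — 1 R 4 and 1 R 7, but not 4 R 7.
So F validates K, D, T; S4 would additionally require R to be transitive. The strongest is T.

T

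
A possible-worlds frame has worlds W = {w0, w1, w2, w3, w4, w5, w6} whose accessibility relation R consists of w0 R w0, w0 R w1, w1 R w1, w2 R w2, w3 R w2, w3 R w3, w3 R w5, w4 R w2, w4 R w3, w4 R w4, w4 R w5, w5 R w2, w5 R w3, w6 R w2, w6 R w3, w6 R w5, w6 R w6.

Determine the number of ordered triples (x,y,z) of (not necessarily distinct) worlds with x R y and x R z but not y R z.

17

Enumerating: (w0,w1,w0), (w3,w2,w3), (w3,w2,w5), (w3,w5,w5), (w4,w2,w3), (w4,w2,w4), (w4,w2,w5), (w4,w3,w4), (w4,w5,w4), (w4,w5,w5), (w5,w2,w3), (w6,w2,w3), (w6,w2,w5), (w6,w2,w6), (w6,w3,w6), (w6,w5,w5), (w6,w5,w6).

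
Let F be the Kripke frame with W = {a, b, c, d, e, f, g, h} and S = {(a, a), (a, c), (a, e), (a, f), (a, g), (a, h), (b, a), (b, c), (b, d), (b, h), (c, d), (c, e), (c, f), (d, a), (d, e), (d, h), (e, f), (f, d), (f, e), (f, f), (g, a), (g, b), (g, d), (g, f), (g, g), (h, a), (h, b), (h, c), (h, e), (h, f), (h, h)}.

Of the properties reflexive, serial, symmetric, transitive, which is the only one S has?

Reflexive: no — b is not related to itself.
Serial: yes — every world has a successor (e.g. a S a).
Symmetric: no — a S c but not c S a.
Transitive: no — a S c and c S d, but not a S d.
Only serial holds.

serial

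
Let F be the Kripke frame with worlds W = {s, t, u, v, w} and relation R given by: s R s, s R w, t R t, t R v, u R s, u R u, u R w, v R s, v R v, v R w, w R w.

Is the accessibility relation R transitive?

No

Transitive: no — t R v and v R s, but not t R s.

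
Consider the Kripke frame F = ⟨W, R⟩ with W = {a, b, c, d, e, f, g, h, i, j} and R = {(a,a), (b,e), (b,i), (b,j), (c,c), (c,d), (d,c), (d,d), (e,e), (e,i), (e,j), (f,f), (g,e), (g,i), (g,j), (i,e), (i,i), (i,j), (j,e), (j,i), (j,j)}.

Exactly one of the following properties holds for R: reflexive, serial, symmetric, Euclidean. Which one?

Reflexive: no — b is not related to itself.
Serial: no — h has no R-successor.
Symmetric: no — b R e but not e R b.
Euclidean: yes — any two successors of a common world are R-related.
Only Euclidean holds.

Euclidean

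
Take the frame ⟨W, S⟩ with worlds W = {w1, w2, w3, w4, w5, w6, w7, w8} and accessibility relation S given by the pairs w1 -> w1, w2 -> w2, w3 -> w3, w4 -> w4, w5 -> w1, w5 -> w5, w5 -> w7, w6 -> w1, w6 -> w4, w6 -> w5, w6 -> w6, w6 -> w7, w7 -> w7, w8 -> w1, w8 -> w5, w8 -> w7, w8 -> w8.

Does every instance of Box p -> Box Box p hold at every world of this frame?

Yes

By correspondence theory, 4 is valid on a frame iff S is transitive.
Transitive: yes — every two-step S-path is closed by a direct edge.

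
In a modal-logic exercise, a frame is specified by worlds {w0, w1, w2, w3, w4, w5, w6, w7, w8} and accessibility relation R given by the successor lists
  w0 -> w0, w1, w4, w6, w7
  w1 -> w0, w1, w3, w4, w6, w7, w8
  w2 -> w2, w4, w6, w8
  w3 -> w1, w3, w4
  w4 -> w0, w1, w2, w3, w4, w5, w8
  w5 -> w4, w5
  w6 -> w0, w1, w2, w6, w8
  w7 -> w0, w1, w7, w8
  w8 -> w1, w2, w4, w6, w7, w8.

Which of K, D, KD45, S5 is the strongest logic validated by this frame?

D

Serial (axiom D): yes — every world has a successor (e.g. w0 R w0).
Euclidean (axiom 5): no — w0 R w4 and w0 R w6, but not w4 R w6.
Transitive (axiom 4): no — w0 R w1 and w1 R w3, but not w0 R w3.
Reflexive (axiom T): yes — every world is R-related to itself.
So F validates K, D; KD45 would additionally require R to be Euclidean and transitive. The strongest is D.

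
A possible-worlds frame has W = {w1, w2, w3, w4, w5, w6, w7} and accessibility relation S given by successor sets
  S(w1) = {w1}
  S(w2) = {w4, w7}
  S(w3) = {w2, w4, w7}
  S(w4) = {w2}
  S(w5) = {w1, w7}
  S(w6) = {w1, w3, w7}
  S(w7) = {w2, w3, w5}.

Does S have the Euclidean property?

No

Euclidean: no — w2 S w4 and w2 S w7, but not w4 S w7.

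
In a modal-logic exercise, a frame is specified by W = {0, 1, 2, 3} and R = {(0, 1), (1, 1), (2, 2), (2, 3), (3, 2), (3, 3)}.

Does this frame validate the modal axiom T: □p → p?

Axiom T corresponds to the accessibility relation being reflexive.
Reflexive: no — 0 is not related to itself.

No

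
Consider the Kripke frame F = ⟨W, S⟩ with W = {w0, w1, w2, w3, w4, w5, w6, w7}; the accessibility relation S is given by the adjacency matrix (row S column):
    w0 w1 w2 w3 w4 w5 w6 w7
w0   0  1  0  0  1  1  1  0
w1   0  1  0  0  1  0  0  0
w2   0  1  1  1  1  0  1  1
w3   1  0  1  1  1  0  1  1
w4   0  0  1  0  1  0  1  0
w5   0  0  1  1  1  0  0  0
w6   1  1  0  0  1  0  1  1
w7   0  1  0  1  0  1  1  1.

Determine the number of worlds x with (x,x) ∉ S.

2

Enumerating: w0, w5.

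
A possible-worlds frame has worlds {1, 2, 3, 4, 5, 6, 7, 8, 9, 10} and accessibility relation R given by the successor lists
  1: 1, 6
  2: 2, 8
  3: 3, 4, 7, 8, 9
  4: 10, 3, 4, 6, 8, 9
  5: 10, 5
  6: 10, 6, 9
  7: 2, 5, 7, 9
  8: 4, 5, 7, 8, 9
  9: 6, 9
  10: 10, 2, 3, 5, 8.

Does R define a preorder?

No

Reflexive: yes — every world is R-related to itself.
Transitive: no — 1 R 6 and 6 R 10, but not 1 R 10.
So R is not a preorder.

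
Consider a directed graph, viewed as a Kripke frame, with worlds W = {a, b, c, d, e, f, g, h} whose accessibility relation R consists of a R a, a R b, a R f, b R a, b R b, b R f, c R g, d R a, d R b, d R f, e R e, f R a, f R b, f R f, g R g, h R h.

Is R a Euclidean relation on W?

Euclidean: yes — any two successors of a common world are R-related.

Yes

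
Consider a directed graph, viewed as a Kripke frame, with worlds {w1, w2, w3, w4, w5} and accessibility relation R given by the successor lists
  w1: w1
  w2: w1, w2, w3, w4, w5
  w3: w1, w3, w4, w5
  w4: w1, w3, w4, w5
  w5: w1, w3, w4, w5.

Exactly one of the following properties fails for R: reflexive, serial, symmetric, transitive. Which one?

symmetric

Reflexive: yes — every world is R-related to itself.
Serial: yes — every world has a successor (e.g. w1 R w1).
Symmetric: no — w2 R w1 but not w1 R w2.
Transitive: yes — every two-step R-path is closed by a direct edge.
Only symmetric fails.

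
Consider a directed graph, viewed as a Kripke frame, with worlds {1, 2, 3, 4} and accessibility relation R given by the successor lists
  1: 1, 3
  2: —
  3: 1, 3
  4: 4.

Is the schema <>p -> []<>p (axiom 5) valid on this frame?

Yes

By correspondence theory, 5 is valid on a frame iff R is Euclidean.
Euclidean: yes — any two successors of a common world are R-related.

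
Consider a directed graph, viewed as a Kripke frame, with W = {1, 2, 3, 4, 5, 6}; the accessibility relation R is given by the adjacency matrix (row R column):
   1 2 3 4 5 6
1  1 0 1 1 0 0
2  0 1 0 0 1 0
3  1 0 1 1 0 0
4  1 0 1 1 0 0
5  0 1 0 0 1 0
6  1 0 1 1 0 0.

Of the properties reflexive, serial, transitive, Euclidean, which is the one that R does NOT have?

reflexive

Reflexive: no — 6 is not related to itself.
Serial: yes — every world has a successor (e.g. 1 R 1).
Transitive: yes — every two-step R-path is closed by a direct edge.
Euclidean: yes — any two successors of a common world are R-related.
Only reflexive fails.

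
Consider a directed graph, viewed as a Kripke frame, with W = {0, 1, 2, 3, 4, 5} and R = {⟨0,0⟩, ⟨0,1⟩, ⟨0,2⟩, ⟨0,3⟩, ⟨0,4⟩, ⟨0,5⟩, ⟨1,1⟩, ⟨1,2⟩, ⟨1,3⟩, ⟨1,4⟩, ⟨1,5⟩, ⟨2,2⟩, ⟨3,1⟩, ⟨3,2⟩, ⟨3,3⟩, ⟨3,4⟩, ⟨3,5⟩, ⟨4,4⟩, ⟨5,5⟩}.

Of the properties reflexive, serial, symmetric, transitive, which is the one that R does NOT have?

symmetric

Reflexive: yes — every world is R-related to itself.
Serial: yes — every world has a successor (e.g. 0 R 0).
Symmetric: no — 0 R 1 but not 1 R 0.
Transitive: yes — every two-step R-path is closed by a direct edge.
Only symmetric fails.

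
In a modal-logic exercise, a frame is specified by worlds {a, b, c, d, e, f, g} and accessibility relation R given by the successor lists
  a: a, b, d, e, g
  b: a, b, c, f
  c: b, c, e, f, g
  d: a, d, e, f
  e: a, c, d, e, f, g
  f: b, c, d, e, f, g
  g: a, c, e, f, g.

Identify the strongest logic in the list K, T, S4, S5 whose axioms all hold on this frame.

Reflexive (axiom T): yes — every world is R-related to itself.
Transitive (axiom 4): no — a R b and b R c, but not a R c.
Euclidean (axiom 5): no — a R b and a R d, but not b R d.
So F validates K, T; S4 would additionally require R to be transitive. The strongest is T.

T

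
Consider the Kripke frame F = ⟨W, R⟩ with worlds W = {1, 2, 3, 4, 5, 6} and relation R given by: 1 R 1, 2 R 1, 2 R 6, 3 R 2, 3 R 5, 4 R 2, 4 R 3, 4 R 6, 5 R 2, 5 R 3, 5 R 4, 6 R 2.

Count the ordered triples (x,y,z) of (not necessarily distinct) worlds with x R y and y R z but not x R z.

Enumerating: (2,6,2), (3,2,1), (3,2,6), (3,5,3), (3,5,4), (4,2,1), (4,3,5), (5,2,1), (5,2,6), (5,3,5), (5,4,6), (6,2,1), (6,2,6).

13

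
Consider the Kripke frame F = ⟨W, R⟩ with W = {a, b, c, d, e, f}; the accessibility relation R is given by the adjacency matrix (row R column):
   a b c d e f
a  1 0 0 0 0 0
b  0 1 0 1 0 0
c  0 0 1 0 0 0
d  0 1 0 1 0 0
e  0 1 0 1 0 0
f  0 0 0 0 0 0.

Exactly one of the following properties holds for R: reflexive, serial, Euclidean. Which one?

Euclidean

Reflexive: no — e is not related to itself.
Serial: no — f has no R-successor.
Euclidean: yes — any two successors of a common world are R-related.
Only Euclidean holds.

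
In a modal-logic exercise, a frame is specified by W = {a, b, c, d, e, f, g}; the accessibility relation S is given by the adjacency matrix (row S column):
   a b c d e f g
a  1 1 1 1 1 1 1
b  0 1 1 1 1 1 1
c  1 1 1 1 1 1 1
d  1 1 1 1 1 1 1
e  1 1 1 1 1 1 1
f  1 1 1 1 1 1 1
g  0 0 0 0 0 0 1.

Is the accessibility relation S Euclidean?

Euclidean: no — a S g and a S b, but not g S b.

No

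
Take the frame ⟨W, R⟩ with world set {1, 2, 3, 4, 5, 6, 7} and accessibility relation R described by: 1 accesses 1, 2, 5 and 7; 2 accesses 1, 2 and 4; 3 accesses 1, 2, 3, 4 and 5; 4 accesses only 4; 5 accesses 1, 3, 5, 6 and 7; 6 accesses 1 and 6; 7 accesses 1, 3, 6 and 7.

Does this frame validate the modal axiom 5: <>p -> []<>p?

No

Axiom 5 corresponds to the accessibility relation being Euclidean.
Euclidean: no — 1 R 2 and 1 R 5, but not 2 R 5.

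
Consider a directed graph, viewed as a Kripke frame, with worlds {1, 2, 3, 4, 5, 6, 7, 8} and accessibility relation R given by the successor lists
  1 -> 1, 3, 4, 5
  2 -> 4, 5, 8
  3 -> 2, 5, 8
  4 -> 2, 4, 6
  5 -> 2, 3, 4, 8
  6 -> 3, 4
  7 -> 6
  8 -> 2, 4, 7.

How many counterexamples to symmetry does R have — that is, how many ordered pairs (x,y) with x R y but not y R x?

11

Enumerating: (1,3), (1,4), (1,5), (3,2), (3,8), (5,4), (5,8), (6,3), (7,6), (8,4), (8,7).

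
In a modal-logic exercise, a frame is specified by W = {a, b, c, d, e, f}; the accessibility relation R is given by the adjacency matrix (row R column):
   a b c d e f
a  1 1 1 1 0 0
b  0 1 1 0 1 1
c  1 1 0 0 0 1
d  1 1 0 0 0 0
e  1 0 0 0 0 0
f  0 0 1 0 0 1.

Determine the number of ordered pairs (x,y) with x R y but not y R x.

Enumerating: (a,b), (b,e), (b,f), (d,b), (e,a).

5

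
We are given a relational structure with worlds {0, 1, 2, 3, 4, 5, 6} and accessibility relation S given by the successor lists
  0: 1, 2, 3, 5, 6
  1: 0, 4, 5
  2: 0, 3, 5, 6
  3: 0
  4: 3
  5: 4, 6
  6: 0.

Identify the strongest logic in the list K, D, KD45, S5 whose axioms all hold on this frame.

Serial (axiom D): yes — every world has a successor (e.g. 0 S 1).
Euclidean (axiom 5): no — 0 S 1 and 0 S 2, but not 1 S 2.
Transitive (axiom 4): no — 0 S 1 and 1 S 4, but not 0 S 4.
Reflexive (axiom T): no — 0 is not related to itself.
So F validates K, D; KD45 would additionally require S to be Euclidean and transitive. The strongest is D.

D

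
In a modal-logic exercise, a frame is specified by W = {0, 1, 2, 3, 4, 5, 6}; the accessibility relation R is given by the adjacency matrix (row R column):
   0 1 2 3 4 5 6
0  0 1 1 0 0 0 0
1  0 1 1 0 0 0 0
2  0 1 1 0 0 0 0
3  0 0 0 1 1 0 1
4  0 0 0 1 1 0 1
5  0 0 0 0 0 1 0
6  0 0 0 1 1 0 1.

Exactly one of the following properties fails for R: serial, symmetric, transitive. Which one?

Serial: yes — every world has a successor (e.g. 0 R 1).
Symmetric: no — 0 R 1 but not 1 R 0.
Transitive: yes — every two-step R-path is closed by a direct edge.
Only symmetric fails.

symmetric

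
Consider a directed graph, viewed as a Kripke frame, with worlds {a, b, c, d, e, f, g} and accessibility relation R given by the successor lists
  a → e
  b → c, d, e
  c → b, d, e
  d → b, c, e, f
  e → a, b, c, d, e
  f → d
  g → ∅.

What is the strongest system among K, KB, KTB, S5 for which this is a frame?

Symmetric (axiom B): yes — every pair in R has its reverse in R.
Reflexive (axiom T): no — a is not related to itself.
Euclidean (axiom 5): no — d R b and d R f, but not b R f.
So F validates K, KB; KTB would additionally require R to be reflexive. The strongest is KB.

KB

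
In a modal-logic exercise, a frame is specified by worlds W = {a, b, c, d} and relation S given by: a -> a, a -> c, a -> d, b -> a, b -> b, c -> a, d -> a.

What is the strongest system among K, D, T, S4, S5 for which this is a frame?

D

Serial (axiom D): yes — every world has a successor (e.g. a S a).
Reflexive (axiom T): no — c is not related to itself.
Transitive (axiom 4): no — b S a and a S c, but not b S c.
Euclidean (axiom 5): no — a S c and a S d, but not c S d.
So F validates K, D; T would additionally require S to be reflexive. The strongest is D.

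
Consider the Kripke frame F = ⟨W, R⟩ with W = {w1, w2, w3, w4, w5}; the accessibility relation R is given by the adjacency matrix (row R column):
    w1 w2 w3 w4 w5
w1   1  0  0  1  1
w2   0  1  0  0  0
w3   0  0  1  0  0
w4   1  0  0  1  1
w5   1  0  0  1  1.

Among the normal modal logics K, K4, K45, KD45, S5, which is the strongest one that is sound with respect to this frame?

Transitive (axiom 4): yes — every two-step R-path is closed by a direct edge.
Euclidean (axiom 5): yes — any two successors of a common world are R-related.
Serial (axiom D): yes — every world has a successor (e.g. w1 R w1).
Reflexive (axiom T): yes — every world is R-related to itself.
So F validates K, K4, K45, KD45, S5. The strongest is S5.

S5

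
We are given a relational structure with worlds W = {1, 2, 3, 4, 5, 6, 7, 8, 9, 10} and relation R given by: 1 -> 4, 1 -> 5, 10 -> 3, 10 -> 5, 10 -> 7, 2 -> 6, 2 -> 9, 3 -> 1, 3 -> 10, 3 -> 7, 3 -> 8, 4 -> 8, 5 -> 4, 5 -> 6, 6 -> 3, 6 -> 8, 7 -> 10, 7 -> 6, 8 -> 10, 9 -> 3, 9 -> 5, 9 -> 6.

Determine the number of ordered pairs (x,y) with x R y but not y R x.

Enumerating: (1,4), (1,5), (10,5), (2,6), (2,9), (3,1), (3,7), (3,8), (4,8), (5,4), (5,6), (6,3), (6,8), (7,6), (8,10), (9,3), (9,5), (9,6).

18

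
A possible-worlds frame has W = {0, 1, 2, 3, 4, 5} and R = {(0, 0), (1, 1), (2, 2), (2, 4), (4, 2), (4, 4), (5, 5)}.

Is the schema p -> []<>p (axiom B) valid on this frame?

Yes

The schema B characterises exactly the symmetric frames.
Symmetric: yes — every pair in R has its reverse in R.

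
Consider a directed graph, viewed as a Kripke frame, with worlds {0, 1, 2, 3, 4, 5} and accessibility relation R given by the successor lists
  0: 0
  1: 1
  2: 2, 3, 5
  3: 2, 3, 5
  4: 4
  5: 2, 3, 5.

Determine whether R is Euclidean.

Yes

Euclidean: yes — any two successors of a common world are R-related.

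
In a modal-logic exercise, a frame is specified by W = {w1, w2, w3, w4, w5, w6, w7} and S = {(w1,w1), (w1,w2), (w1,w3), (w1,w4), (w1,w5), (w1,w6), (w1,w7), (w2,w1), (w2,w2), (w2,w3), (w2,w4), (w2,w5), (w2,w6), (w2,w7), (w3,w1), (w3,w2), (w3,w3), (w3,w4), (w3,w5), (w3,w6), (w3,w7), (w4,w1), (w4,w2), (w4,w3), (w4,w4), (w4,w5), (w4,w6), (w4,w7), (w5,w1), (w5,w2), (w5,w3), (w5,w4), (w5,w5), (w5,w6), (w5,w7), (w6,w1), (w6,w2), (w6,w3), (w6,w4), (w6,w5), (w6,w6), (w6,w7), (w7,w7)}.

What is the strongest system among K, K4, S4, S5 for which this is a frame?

S4

Transitive (axiom 4): yes — every two-step S-path is closed by a direct edge.
Reflexive (axiom T): yes — every world is S-related to itself.
Euclidean (axiom 5): no — w1 S w7 and w1 S w2, but not w7 S w2.
So F validates K, K4, S4; S5 would additionally require S to be Euclidean. The strongest is S4.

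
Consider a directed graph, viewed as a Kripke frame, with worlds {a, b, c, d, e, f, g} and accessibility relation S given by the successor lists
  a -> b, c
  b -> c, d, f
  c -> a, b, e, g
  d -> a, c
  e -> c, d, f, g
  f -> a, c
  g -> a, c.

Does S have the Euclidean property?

Euclidean: no — b S c and b S d, but not c S d.

No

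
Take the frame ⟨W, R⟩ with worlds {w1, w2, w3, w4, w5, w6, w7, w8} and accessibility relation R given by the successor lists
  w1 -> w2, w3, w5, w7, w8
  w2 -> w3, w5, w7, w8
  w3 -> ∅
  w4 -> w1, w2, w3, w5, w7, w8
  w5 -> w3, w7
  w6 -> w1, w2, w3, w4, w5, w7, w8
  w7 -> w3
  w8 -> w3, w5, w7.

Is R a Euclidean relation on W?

No

Euclidean: no — w1 R w3 and w1 R w2, but not w3 R w2.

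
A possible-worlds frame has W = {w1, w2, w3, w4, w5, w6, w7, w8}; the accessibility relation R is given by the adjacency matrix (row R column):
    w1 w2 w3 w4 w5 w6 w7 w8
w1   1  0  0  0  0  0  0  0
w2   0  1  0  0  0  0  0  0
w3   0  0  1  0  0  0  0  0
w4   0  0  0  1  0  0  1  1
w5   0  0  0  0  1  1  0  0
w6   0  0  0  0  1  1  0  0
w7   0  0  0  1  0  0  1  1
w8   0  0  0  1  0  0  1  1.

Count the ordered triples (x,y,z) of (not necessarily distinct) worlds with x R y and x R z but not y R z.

R is Euclidean; there are no such tuples.

0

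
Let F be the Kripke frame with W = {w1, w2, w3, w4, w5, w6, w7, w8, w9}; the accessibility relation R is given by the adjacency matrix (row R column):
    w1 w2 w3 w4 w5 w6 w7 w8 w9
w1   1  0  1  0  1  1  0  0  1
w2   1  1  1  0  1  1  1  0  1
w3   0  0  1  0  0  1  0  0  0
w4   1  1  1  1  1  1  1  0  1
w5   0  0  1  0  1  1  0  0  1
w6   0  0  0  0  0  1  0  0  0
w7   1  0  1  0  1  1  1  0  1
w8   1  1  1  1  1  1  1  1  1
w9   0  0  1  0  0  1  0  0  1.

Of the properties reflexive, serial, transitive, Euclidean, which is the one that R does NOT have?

Reflexive: yes — every world is R-related to itself.
Serial: yes — every world has a successor (e.g. w1 R w1).
Transitive: yes — every two-step R-path is closed by a direct edge.
Euclidean: no — w1 R w3 and w1 R w5, but not w3 R w5.
Only Euclidean fails.

Euclidean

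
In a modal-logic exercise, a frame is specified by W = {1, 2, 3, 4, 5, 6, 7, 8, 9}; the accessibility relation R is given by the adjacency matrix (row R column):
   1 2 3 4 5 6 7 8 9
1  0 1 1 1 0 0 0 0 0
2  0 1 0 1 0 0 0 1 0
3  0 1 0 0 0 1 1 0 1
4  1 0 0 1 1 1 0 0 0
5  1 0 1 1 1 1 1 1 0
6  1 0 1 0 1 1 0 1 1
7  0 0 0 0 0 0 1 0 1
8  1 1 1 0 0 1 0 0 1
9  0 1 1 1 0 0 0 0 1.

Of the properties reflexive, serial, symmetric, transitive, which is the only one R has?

serial

Reflexive: no — 1 is not related to itself.
Serial: yes — every world has a successor (e.g. 1 R 2).
Symmetric: no — 1 R 2 but not 2 R 1.
Transitive: no — 1 R 2 and 2 R 8, but not 1 R 8.
Only serial holds.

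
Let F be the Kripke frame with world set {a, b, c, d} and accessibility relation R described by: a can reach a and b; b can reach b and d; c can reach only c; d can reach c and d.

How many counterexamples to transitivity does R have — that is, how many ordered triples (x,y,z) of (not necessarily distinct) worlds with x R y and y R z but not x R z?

2

Enumerating: (a,b,d), (b,d,c).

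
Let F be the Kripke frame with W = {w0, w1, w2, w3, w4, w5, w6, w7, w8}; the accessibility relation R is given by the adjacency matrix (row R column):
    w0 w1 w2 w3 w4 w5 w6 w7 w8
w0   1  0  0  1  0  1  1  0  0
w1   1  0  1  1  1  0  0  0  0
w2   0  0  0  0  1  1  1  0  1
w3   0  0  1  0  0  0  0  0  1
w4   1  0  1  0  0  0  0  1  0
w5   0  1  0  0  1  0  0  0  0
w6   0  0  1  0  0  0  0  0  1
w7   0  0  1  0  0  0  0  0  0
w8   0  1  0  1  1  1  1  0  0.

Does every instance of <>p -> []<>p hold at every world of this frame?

No

By correspondence theory, 5 is valid on a frame iff R is Euclidean.
Euclidean: no — w0 R w3 and w0 R w5, but not w3 R w5.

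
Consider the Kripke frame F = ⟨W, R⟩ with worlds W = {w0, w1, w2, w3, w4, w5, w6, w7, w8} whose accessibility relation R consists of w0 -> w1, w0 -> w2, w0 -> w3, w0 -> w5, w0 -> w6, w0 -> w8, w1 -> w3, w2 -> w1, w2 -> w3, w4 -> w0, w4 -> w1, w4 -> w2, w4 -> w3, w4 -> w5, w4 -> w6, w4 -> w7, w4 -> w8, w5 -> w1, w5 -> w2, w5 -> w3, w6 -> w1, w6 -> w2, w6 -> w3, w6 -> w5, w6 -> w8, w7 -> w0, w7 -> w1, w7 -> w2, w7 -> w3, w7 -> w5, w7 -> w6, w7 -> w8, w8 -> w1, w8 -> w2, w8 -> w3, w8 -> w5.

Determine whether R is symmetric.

No

Symmetric: no — w0 R w1 but not w1 R w0.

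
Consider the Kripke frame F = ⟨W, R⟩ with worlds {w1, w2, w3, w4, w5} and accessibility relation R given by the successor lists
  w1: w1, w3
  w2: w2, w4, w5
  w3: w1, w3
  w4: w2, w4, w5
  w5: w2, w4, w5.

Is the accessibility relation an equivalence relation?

Yes

Reflexive: yes — every world is R-related to itself.
Symmetric: yes — every pair in R has its reverse in R.
Transitive: yes — every two-step R-path is closed by a direct edge.
So R is an equivalence relation.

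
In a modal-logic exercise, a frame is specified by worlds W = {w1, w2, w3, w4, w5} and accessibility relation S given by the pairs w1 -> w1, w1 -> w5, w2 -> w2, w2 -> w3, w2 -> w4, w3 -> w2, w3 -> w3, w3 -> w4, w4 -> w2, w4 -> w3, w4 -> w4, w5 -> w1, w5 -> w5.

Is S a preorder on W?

Reflexive: yes — every world is S-related to itself.
Transitive: yes — every two-step S-path is closed by a direct edge.
So S is a preorder.

Yes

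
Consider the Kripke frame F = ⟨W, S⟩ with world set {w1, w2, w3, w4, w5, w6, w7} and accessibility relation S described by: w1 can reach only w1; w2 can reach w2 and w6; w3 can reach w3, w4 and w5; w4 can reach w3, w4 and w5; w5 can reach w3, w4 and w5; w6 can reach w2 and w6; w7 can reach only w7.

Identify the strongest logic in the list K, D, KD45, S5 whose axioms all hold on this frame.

Serial (axiom D): yes — every world has a successor (e.g. w1 S w1).
Euclidean (axiom 5): yes — any two successors of a common world are S-related.
Transitive (axiom 4): yes — every two-step S-path is closed by a direct edge.
Reflexive (axiom T): yes — every world is S-related to itself.
So F validates K, D, KD45, S5. The strongest is S5.

S5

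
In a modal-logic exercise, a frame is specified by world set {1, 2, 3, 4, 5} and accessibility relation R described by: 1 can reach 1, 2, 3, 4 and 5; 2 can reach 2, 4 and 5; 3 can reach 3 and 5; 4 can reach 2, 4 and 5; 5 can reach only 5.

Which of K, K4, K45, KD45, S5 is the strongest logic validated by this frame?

K4

Transitive (axiom 4): yes — every two-step R-path is closed by a direct edge.
Euclidean (axiom 5): no — 1 R 2 and 1 R 3, but not 2 R 3.
Serial (axiom D): yes — every world has a successor (e.g. 1 R 1).
Reflexive (axiom T): yes — every world is R-related to itself.
So F validates K, K4; K45 would additionally require R to be Euclidean. The strongest is K4.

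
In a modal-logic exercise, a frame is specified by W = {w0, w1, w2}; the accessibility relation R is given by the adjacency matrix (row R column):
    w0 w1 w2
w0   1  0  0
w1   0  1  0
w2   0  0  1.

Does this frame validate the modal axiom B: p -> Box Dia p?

Yes

By correspondence theory, B is valid on a frame iff R is symmetric.
Symmetric: yes — every pair in R has its reverse in R.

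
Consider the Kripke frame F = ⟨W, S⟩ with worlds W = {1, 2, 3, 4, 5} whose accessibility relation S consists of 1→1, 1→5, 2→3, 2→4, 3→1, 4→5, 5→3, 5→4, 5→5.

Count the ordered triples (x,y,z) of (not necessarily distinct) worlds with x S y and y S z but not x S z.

Enumerating: (1,5,3), (1,5,4), (2,3,1), (2,4,5), (3,1,5), (4,5,3), (4,5,4), (5,3,1).

8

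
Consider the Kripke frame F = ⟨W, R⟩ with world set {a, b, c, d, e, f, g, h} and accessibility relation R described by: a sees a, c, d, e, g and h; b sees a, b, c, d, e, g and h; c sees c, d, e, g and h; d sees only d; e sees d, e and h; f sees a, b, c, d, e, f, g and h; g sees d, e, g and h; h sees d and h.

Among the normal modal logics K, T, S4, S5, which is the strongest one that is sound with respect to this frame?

S4

Reflexive (axiom T): yes — every world is R-related to itself.
Transitive (axiom 4): yes — every two-step R-path is closed by a direct edge.
Euclidean (axiom 5): no — a R d and a R c, but not d R c.
So F validates K, T, S4; S5 would additionally require R to be Euclidean. The strongest is S4.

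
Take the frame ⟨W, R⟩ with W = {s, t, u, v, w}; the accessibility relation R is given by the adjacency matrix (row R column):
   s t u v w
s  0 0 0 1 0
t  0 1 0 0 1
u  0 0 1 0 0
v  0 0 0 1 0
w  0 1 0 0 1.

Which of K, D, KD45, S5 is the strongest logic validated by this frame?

KD45

Serial (axiom D): yes — every world has a successor (e.g. s R v).
Euclidean (axiom 5): yes — any two successors of a common world are R-related.
Transitive (axiom 4): yes — every two-step R-path is closed by a direct edge.
Reflexive (axiom T): no — s is not related to itself.
So F validates K, D, KD45; S5 would additionally require R to be reflexive. The strongest is KD45.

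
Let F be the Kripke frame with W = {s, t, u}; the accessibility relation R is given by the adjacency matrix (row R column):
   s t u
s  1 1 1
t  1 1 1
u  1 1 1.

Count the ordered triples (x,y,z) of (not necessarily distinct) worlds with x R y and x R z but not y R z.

R is Euclidean; there are no such tuples.

0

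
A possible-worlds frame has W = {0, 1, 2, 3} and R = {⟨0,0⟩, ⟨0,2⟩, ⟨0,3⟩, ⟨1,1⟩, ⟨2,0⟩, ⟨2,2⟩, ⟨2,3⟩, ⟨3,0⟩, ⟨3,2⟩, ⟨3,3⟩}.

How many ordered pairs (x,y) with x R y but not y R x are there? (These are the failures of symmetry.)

R is symmetric; there are no such tuples.

0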